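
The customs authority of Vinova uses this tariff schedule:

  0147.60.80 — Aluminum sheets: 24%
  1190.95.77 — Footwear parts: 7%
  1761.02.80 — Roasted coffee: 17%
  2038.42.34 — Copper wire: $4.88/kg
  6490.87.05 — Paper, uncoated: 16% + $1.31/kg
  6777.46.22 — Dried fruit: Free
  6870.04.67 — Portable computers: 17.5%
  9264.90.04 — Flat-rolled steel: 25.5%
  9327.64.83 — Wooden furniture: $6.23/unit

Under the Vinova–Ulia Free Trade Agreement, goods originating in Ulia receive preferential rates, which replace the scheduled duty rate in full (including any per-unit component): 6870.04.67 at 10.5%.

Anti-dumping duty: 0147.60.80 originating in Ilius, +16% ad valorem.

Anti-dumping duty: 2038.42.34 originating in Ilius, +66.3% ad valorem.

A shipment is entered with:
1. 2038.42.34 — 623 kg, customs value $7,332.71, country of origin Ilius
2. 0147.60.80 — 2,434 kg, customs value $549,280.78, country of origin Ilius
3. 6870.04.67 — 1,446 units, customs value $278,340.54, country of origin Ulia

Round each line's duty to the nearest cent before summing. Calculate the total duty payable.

$256,839.90

Line 1 (2038.42.34, Ilius, 623 kg, $7,332.71):
Base rate for 2038.42.34 is $4.88/kg.
Additional duty on 2038.42.34 from Ilius: +66.3% ad valorem. Applied ad valorem rate = 66.3%.
Duty = $7,332.71 × 66.3% + 623 × $4.88 = $7,901.83.
Line 2 (0147.60.80, Ilius, 2,434 kg, $549,280.78):
Base rate for 0147.60.80 is 24%.
Additional duty on 0147.60.80 from Ilius: +16%. Applied ad valorem rate: 24% + 16% = 40%.
Duty = $549,280.78 × 40% = $219,712.31.
Line 3 (6870.04.67, Ulia, 1,446 units, $278,340.54):
Base rate for 6870.04.67 is 17.5%.
Origin Ulia qualifies under the Vinova–Ulia agreement and 6870.04.67 is covered: preferential rate 10.5% applies instead.
Duty = $278,340.54 × 10.5% = $29,225.76.
Total = $7,901.83 + $219,712.31 + $29,225.76 = $256,839.90.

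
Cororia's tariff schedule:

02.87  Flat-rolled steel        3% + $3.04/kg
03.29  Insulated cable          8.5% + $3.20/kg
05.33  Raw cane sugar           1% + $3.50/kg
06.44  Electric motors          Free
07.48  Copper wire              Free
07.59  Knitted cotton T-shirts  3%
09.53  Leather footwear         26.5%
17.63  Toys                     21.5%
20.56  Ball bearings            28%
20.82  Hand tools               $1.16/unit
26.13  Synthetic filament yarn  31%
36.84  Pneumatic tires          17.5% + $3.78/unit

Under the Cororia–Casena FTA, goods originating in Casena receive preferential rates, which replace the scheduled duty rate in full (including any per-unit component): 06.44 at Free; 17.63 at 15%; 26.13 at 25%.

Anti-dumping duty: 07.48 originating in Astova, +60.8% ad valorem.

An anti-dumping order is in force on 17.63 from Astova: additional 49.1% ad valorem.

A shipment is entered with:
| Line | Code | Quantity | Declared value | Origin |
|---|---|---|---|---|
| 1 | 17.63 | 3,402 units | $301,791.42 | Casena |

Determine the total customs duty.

$45,268.71

Line 1 (17.63, Casena, 3,402 units, $301,791.42):
Base rate for 17.63 is 21.5%.
Origin Casena qualifies under the Cororia–Casena agreement and 17.63 is covered: preferential rate 15% applies instead.
The additional-duty order on 17.63 targets Astova, not Casena; it does not apply.
Duty = $301,791.42 × 15% = $45,268.71.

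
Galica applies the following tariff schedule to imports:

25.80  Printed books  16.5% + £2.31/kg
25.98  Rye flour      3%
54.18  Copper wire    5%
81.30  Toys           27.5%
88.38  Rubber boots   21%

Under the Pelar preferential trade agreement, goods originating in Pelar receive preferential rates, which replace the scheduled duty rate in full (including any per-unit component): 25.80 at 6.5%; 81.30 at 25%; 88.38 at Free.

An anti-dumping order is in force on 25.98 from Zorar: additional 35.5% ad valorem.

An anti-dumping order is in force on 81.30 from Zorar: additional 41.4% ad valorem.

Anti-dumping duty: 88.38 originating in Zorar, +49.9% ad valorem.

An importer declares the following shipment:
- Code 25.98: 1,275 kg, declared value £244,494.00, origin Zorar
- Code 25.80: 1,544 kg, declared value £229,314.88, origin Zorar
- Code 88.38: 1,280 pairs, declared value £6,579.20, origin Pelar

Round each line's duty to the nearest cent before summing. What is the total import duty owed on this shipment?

Line 1 (25.98, Zorar, 1,275 kg, £244,494.00):
Base rate for 25.98 is 3%.
Additional duty on 25.98 from Zorar: +35.5%. Applied ad valorem rate: 3% + 35.5% = 38.5%.
Duty = £244,494.00 × 38.5% = £94,130.19.
Line 2 (25.80, Zorar, 1,544 kg, £229,314.88):
Base rate for 25.80 is 16.5% + £2.31/kg.
25.80 has an FTA preferential rate, but origin Zorar is not Pelar; base rate stands.
Duty = £229,314.88 × 16.5% + 1,544 × £2.31 = £41,403.60.
Line 3 (88.38, Pelar, 1,280 pairs, £6,579.20):
Base rate for 88.38 is 21%.
Origin Pelar qualifies under the Galica–Pelar agreement and 88.38 is covered: preferential rate Free applies instead.
The additional-duty order on 88.38 targets Zorar, not Pelar; it does not apply.
Duty = £6,579.20 × 0% = £0.00.
Total = £94,130.19 + £41,403.60 + £0.00 = £135,533.79.

£135,533.79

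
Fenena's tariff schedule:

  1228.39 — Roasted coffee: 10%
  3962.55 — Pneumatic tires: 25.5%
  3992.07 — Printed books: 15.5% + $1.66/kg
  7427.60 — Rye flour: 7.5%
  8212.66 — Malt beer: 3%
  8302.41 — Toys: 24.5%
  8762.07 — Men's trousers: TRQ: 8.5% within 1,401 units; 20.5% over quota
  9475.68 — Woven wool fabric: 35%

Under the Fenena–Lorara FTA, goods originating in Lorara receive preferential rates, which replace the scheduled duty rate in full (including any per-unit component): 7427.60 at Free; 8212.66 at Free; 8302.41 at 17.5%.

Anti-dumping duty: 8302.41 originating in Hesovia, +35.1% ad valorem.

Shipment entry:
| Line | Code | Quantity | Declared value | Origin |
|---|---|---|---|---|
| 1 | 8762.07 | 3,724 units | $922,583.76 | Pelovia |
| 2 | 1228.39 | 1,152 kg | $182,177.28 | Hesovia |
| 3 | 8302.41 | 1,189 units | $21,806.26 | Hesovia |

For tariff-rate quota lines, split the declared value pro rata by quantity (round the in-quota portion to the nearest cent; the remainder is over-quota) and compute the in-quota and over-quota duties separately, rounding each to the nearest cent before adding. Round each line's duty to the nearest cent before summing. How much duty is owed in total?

Line 1 (8762.07, Pelovia, 3,724 units, $922,583.76):
Code 8762.07 is under a tariff-rate quota (threshold 1,401 units). In-quota: 1,401 units at 8.5%; over-quota: 2,323 units at 20.5%.
Pro-rata value split: in-quota = $922,583.76 × 1,401/3,724 = $347,083.74; over-quota = $922,583.76 − $347,083.74 = $575,500.02.
In-quota duty = $347,083.74 × 8.5% = $29,502.12. Over-quota duty = $575,500.02 × 20.5% = $117,977.50.
Line duty = $29,502.12 + $117,977.50 = $147,479.62.
Line 2 (1228.39, Hesovia, 1,152 kg, $182,177.28):
Base rate for 1228.39 is 10%.
Duty = $182,177.28 × 10% = $18,217.73.
Line 3 (8302.41, Hesovia, 1,189 units, $21,806.26):
Base rate for 8302.41 is 24.5%.
8302.41 has an FTA preferential rate, but origin Hesovia is not Lorara; base rate stands.
Additional duty on 8302.41 from Hesovia: +35.1%. Applied ad valorem rate: 24.5% + 35.1% = 59.6%.
Duty = $21,806.26 × 59.6% = $12,996.53.
Total = $147,479.62 + $18,217.73 + $12,996.53 = $178,693.88.

$178,693.88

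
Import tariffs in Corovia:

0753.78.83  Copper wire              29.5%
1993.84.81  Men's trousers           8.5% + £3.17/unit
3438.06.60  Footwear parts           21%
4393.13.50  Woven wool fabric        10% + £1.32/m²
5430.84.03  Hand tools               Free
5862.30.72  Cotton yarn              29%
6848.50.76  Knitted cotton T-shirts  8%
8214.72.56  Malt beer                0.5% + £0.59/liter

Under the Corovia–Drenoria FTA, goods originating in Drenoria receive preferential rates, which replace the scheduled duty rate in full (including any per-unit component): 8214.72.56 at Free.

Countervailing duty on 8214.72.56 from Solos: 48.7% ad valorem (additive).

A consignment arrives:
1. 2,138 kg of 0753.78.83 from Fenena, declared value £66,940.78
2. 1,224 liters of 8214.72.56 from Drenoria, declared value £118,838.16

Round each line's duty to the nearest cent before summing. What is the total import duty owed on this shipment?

£19,747.53

Line 1 (0753.78.83, Fenena, 2,138 kg, £66,940.78):
Base rate for 0753.78.83 is 29.5%.
Duty = £66,940.78 × 29.5% = £19,747.53.
Line 2 (8214.72.56, Drenoria, 1,224 liters, £118,838.16):
Base rate for 8214.72.56 is 0.5% + £0.59/liter.
Origin Drenoria qualifies under the Corovia–Drenoria agreement and 8214.72.56 is covered: preferential rate Free applies instead.
The additional-duty order on 8214.72.56 targets Solos, not Drenoria; it does not apply.
Duty = £118,838.16 × 0% = £0.00.
Total = £19,747.53 + £0.00 = £19,747.53.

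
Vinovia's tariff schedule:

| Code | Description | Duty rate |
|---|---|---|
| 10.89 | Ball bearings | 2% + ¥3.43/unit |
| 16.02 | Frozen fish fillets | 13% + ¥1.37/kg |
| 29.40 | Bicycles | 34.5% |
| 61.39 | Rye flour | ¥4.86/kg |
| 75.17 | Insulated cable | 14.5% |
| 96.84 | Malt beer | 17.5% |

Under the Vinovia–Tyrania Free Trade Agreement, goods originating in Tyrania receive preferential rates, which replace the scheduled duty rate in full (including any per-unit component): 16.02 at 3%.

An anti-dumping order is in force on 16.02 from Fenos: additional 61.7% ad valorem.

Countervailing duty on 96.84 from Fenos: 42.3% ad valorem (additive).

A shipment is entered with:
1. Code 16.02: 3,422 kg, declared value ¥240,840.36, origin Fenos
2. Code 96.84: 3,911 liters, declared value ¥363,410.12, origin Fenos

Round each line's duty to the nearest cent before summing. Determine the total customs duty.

¥401,915.14

Line 1 (16.02, Fenos, 3,422 kg, ¥240,840.36):
Base rate for 16.02 is 13% + ¥1.37/kg.
16.02 has an FTA preferential rate, but origin Fenos is not Tyrania; base rate stands.
Additional duty on 16.02 from Fenos: +61.7%. Applied ad valorem rate: 13% + 61.7% = 74.7%.
Duty = ¥240,840.36 × 74.7% + 3,422 × ¥1.37 = ¥184,595.89.
Line 2 (96.84, Fenos, 3,911 liters, ¥363,410.12):
Base rate for 96.84 is 17.5%.
Additional duty on 96.84 from Fenos: +42.3%. Applied ad valorem rate: 17.5% + 42.3% = 59.8%.
Duty = ¥363,410.12 × 59.8% = ¥217,319.25.
Total = ¥184,595.89 + ¥217,319.25 = ¥401,915.14.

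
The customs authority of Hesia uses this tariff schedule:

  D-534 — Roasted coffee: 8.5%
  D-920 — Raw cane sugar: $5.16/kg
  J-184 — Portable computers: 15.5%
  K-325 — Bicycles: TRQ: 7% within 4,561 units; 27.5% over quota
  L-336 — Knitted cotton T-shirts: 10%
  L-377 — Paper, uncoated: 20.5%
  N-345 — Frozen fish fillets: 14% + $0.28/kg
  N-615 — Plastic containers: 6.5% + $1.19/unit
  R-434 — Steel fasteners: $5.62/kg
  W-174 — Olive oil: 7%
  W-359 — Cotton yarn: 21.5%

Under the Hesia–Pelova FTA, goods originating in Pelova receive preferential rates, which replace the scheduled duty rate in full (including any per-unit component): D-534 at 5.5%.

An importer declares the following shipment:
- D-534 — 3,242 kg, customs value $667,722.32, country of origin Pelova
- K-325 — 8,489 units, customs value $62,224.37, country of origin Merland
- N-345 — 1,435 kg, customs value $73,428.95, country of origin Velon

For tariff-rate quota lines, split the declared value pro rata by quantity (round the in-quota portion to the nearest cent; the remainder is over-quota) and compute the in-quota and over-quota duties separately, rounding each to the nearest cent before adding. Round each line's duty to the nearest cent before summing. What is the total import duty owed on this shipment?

Line 1 (D-534, Pelova, 3,242 kg, $667,722.32):
Base rate for D-534 is 8.5%.
Origin Pelova qualifies under the Hesia–Pelova agreement and D-534 is covered: preferential rate 5.5% applies instead.
Duty = $667,722.32 × 5.5% = $36,724.73.
Line 2 (K-325, Merland, 8,489 units, $62,224.37):
Code K-325 is under a tariff-rate quota (threshold 4,561 units). In-quota: 4,561 units at 7%; over-quota: 3,928 units at 27.5%.
Pro-rata value split: in-quota = $62,224.37 × 4,561/8,489 = $33,432.13; over-quota = $62,224.37 − $33,432.13 = $28,792.24.
In-quota duty = $33,432.13 × 7% = $2,340.25. Over-quota duty = $28,792.24 × 27.5% = $7,917.87.
Line duty = $2,340.25 + $7,917.87 = $10,258.12.
Line 3 (N-345, Velon, 1,435 kg, $73,428.95):
Base rate for N-345 is 14% + $0.28/kg.
Duty = $73,428.95 × 14% + 1,435 × $0.28 = $10,681.85.
Total = $36,724.73 + $10,258.12 + $10,681.85 = $57,664.70.

$57,664.70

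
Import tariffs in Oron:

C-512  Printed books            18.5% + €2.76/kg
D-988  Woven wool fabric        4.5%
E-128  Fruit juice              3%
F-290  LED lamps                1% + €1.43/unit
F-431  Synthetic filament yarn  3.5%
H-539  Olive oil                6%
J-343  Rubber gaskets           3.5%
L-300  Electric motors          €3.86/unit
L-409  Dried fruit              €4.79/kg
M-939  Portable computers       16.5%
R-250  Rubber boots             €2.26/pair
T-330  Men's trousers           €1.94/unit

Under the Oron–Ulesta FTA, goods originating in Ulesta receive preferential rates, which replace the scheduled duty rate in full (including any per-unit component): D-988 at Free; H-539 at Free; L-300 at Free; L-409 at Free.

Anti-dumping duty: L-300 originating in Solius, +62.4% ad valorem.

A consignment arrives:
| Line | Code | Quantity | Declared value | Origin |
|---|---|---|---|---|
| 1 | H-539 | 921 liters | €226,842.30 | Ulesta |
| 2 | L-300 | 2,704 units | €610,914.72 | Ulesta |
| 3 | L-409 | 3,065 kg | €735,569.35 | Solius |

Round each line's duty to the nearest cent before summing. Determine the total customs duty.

€14,681.35

Line 1 (H-539, Ulesta, 921 liters, €226,842.30):
Base rate for H-539 is 6%.
Origin Ulesta qualifies under the Oron–Ulesta agreement and H-539 is covered: preferential rate Free applies instead.
Duty = €226,842.30 × 0% = €0.00.
Line 2 (L-300, Ulesta, 2,704 units, €610,914.72):
Base rate for L-300 is €3.86/unit.
Origin Ulesta qualifies under the Oron–Ulesta agreement and L-300 is covered: preferential rate Free applies instead.
The additional-duty order on L-300 targets Solius, not Ulesta; it does not apply.
Duty = €610,914.72 × 0% = €0.00.
Line 3 (L-409, Solius, 3,065 kg, €735,569.35):
Base rate for L-409 is €4.79/kg.
L-409 has an FTA preferential rate, but origin Solius is not Ulesta; base rate stands.
Duty = 3,065 × €4.79 = €14,681.35.
Total = €0.00 + €0.00 + €14,681.35 = €14,681.35.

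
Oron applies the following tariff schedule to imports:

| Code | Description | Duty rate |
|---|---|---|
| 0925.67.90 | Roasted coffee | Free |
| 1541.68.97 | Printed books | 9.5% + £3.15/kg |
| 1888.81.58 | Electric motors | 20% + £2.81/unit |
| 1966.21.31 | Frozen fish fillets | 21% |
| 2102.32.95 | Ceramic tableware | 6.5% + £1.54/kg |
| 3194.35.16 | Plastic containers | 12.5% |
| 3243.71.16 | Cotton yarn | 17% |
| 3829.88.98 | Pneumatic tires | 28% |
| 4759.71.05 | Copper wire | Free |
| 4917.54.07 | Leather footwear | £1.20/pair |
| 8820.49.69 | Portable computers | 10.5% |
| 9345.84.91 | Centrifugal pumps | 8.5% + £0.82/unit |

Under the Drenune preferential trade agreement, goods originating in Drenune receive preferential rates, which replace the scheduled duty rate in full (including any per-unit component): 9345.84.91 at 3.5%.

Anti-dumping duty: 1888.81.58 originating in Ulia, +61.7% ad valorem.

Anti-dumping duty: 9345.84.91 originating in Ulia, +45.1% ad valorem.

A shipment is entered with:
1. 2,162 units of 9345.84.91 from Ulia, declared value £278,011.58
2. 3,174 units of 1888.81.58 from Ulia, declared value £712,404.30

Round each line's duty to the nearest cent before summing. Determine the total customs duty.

Line 1 (9345.84.91, Ulia, 2,162 units, £278,011.58):
Base rate for 9345.84.91 is 8.5% + £0.82/unit.
9345.84.91 has an FTA preferential rate, but origin Ulia is not Drenune; base rate stands.
Additional duty on 9345.84.91 from Ulia: +45.1%. Applied ad valorem rate: 8.5% + 45.1% = 53.6%.
Duty = £278,011.58 × 53.6% + 2,162 × £0.82 = £150,787.05.
Line 2 (1888.81.58, Ulia, 3,174 units, £712,404.30):
Base rate for 1888.81.58 is 20% + £2.81/unit.
Additional duty on 1888.81.58 from Ulia: +61.7%. Applied ad valorem rate: 20% + 61.7% = 81.7%.
Duty = £712,404.30 × 81.7% + 3,174 × £2.81 = £590,953.25.
Total = £150,787.05 + £590,953.25 = £741,740.30.

£741,740.30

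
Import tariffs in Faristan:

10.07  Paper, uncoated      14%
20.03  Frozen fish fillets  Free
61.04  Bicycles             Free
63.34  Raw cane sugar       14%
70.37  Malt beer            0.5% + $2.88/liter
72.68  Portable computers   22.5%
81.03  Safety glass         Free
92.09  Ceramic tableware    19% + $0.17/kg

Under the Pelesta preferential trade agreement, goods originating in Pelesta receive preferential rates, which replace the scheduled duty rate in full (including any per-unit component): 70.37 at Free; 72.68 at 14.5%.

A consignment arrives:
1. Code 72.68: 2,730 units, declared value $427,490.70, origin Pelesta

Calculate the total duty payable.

$61,986.15

Line 1 (72.68, Pelesta, 2,730 units, $427,490.70):
Base rate for 72.68 is 22.5%.
Origin Pelesta qualifies under the Faristan–Pelesta agreement and 72.68 is covered: preferential rate 14.5% applies instead.
Duty = $427,490.70 × 14.5% = $61,986.15.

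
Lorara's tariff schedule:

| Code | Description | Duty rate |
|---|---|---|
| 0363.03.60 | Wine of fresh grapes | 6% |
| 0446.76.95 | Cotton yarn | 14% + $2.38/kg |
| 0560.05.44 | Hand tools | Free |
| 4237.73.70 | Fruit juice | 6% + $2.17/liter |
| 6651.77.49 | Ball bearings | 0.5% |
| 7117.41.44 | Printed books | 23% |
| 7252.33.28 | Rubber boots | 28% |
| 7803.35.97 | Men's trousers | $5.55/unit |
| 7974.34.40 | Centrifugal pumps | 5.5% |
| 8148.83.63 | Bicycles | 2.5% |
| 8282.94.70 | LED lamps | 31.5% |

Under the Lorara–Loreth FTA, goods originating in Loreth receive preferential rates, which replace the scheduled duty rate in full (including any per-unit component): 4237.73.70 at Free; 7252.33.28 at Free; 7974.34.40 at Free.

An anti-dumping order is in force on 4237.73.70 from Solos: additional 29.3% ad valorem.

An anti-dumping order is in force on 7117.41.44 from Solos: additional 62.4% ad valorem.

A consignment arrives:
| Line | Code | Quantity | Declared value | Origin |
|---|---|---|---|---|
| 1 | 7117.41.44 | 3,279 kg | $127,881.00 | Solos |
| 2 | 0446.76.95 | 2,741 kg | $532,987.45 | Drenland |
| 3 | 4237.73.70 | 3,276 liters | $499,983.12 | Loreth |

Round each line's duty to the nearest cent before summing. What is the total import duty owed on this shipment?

$190,352.19

Line 1 (7117.41.44, Solos, 3,279 kg, $127,881.00):
Base rate for 7117.41.44 is 23%.
Additional duty on 7117.41.44 from Solos: +62.4%. Applied ad valorem rate: 23% + 62.4% = 85.4%.
Duty = $127,881.00 × 85.4% = $109,210.37.
Line 2 (0446.76.95, Drenland, 2,741 kg, $532,987.45):
Base rate for 0446.76.95 is 14% + $2.38/kg.
Duty = $532,987.45 × 14% + 2,741 × $2.38 = $81,141.82.
Line 3 (4237.73.70, Loreth, 3,276 liters, $499,983.12):
Base rate for 4237.73.70 is 6% + $2.17/liter.
Origin Loreth qualifies under the Lorara–Loreth agreement and 4237.73.70 is covered: preferential rate Free applies instead.
The additional-duty order on 4237.73.70 targets Solos, not Loreth; it does not apply.
Duty = $499,983.12 × 0% = $0.00.
Total = $109,210.37 + $81,141.82 + $0.00 = $190,352.19.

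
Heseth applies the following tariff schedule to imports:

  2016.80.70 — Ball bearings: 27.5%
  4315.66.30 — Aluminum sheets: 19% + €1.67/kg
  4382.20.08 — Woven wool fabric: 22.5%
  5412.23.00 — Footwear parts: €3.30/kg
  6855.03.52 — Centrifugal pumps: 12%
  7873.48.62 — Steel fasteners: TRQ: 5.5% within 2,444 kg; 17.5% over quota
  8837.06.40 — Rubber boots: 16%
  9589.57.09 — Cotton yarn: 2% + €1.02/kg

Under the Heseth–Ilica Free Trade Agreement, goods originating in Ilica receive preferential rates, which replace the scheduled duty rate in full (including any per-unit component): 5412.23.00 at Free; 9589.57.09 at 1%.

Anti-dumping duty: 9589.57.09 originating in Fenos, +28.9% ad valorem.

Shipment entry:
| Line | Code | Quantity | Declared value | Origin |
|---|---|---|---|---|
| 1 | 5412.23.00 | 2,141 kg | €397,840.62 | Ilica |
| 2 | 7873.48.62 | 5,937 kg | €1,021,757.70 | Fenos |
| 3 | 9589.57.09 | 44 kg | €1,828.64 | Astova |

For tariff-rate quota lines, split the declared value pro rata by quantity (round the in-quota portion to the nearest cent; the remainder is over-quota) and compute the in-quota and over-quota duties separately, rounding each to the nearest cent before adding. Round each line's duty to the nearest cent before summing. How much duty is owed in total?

Line 1 (5412.23.00, Ilica, 2,141 kg, €397,840.62):
Base rate for 5412.23.00 is €3.30/kg.
Origin Ilica qualifies under the Heseth–Ilica agreement and 5412.23.00 is covered: preferential rate Free applies instead.
Duty = €397,840.62 × 0% = €0.00.
Line 2 (7873.48.62, Fenos, 5,937 kg, €1,021,757.70):
Code 7873.48.62 is under a tariff-rate quota (threshold 2,444 kg). In-quota: 2,444 kg at 5.5%; over-quota: 3,493 kg at 17.5%.
Pro-rata value split: in-quota = €1,021,757.70 × 2,444/5,937 = €420,612.40; over-quota = €1,021,757.70 − €420,612.40 = €601,145.30.
In-quota duty = €420,612.40 × 5.5% = €23,133.68. Over-quota duty = €601,145.30 × 17.5% = €105,200.43.
Line duty = €23,133.68 + €105,200.43 = €128,334.11.
Line 3 (9589.57.09, Astova, 44 kg, €1,828.64):
Base rate for 9589.57.09 is 2% + €1.02/kg.
9589.57.09 has an FTA preferential rate, but origin Astova is not Ilica; base rate stands.
The additional-duty order on 9589.57.09 targets Fenos, not Astova; it does not apply.
Duty = €1,828.64 × 2% + 44 × €1.02 = €81.45.
Total = €0.00 + €128,334.11 + €81.45 = €128,415.56.

€128,415.56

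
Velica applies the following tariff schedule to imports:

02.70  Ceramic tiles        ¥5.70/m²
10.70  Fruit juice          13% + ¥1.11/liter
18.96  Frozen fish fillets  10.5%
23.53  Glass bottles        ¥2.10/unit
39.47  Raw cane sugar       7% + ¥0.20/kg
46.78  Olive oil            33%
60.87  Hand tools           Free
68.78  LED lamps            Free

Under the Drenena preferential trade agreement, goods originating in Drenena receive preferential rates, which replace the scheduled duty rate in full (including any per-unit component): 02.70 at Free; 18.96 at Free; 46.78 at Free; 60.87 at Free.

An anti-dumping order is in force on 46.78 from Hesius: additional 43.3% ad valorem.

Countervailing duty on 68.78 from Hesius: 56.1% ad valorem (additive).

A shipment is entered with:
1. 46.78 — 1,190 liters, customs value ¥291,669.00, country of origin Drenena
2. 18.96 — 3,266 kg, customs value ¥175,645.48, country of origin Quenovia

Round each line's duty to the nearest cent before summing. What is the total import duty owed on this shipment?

¥18,442.78

Line 1 (46.78, Drenena, 1,190 liters, ¥291,669.00):
Base rate for 46.78 is 33%.
Origin Drenena qualifies under the Velica–Drenena agreement and 46.78 is covered: preferential rate Free applies instead.
The additional-duty order on 46.78 targets Hesius, not Drenena; it does not apply.
Duty = ¥291,669.00 × 0% = ¥0.00.
Line 2 (18.96, Quenovia, 3,266 kg, ¥175,645.48):
Base rate for 18.96 is 10.5%.
18.96 has an FTA preferential rate, but origin Quenovia is not Drenena; base rate stands.
Duty = ¥175,645.48 × 10.5% = ¥18,442.78.
Total = ¥0.00 + ¥18,442.78 = ¥18,442.78.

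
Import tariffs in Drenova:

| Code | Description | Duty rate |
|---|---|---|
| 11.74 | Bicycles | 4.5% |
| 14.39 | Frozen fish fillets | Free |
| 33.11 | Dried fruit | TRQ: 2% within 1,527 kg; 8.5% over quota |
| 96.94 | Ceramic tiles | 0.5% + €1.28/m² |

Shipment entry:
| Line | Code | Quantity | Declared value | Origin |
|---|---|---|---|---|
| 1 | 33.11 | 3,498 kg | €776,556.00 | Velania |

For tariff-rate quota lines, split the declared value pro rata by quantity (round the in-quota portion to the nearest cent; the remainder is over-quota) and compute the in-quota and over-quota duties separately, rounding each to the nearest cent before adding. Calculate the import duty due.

€43,972.65

Line 1 (33.11, Velania, 3,498 kg, €776,556.00):
Code 33.11 is under a tariff-rate quota (threshold 1,527 kg). In-quota: 1,527 kg at 2%; over-quota: 1,971 kg at 8.5%.
Pro-rata value split: in-quota = €776,556.00 × 1,527/3,498 = €338,994.00; over-quota = €776,556.00 − €338,994.00 = €437,562.00.
In-quota duty = €338,994.00 × 2% = €6,779.88. Over-quota duty = €437,562.00 × 8.5% = €37,192.77.
Line duty = €6,779.88 + €37,192.77 = €43,972.65.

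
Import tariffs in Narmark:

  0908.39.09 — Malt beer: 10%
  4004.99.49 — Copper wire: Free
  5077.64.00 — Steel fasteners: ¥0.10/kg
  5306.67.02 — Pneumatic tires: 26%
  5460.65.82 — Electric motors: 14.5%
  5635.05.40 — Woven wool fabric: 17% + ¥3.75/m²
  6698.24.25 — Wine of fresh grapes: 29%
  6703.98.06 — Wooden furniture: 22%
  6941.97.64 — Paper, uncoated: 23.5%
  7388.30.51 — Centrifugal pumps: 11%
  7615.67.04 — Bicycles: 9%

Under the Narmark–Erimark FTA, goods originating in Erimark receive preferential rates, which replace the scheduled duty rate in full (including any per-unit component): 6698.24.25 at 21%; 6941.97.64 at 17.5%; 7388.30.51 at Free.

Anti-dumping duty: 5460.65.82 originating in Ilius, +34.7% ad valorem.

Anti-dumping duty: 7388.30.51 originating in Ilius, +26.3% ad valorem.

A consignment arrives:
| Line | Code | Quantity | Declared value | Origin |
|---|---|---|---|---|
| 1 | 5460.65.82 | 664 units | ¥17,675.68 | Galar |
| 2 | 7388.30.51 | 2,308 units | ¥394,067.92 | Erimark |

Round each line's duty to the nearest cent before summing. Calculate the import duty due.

¥2,562.97

Line 1 (5460.65.82, Galar, 664 units, ¥17,675.68):
Base rate for 5460.65.82 is 14.5%.
The additional-duty order on 5460.65.82 targets Ilius, not Galar; it does not apply.
Duty = ¥17,675.68 × 14.5% = ¥2,562.97.
Line 2 (7388.30.51, Erimark, 2,308 units, ¥394,067.92):
Base rate for 7388.30.51 is 11%.
Origin Erimark qualifies under the Narmark–Erimark agreement and 7388.30.51 is covered: preferential rate Free applies instead.
The additional-duty order on 7388.30.51 targets Ilius, not Erimark; it does not apply.
Duty = ¥394,067.92 × 0% = ¥0.00.
Total = ¥2,562.97 + ¥0.00 = ¥2,562.97.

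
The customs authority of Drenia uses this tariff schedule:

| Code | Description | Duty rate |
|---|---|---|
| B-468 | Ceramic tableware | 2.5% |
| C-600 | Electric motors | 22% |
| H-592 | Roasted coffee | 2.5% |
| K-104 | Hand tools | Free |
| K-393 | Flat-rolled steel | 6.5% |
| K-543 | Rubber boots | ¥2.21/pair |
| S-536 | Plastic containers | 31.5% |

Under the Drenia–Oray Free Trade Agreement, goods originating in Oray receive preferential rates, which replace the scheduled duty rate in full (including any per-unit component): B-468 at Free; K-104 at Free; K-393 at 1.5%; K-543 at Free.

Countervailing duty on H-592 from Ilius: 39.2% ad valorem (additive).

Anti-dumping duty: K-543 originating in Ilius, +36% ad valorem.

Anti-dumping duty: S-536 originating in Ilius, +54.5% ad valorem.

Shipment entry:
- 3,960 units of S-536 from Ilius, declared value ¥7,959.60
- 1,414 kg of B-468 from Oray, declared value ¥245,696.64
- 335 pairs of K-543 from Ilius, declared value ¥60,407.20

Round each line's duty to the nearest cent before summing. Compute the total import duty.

Line 1 (S-536, Ilius, 3,960 units, ¥7,959.60):
Base rate for S-536 is 31.5%.
Additional duty on S-536 from Ilius: +54.5%. Applied ad valorem rate: 31.5% + 54.5% = 86%.
Duty = ¥7,959.60 × 86% = ¥6,845.26.
Line 2 (B-468, Oray, 1,414 kg, ¥245,696.64):
Base rate for B-468 is 2.5%.
Origin Oray qualifies under the Drenia–Oray agreement and B-468 is covered: preferential rate Free applies instead.
Duty = ¥245,696.64 × 0% = ¥0.00.
Line 3 (K-543, Ilius, 335 pairs, ¥60,407.20):
Base rate for K-543 is ¥2.21/pair.
K-543 has an FTA preferential rate, but origin Ilius is not Oray; base rate stands.
Additional duty on K-543 from Ilius: +36% ad valorem. Applied ad valorem rate = 36%.
Duty = ¥60,407.20 × 36% + 335 × ¥2.21 = ¥22,486.94.
Total = ¥6,845.26 + ¥0.00 + ¥22,486.94 = ¥29,332.20.

¥29,332.20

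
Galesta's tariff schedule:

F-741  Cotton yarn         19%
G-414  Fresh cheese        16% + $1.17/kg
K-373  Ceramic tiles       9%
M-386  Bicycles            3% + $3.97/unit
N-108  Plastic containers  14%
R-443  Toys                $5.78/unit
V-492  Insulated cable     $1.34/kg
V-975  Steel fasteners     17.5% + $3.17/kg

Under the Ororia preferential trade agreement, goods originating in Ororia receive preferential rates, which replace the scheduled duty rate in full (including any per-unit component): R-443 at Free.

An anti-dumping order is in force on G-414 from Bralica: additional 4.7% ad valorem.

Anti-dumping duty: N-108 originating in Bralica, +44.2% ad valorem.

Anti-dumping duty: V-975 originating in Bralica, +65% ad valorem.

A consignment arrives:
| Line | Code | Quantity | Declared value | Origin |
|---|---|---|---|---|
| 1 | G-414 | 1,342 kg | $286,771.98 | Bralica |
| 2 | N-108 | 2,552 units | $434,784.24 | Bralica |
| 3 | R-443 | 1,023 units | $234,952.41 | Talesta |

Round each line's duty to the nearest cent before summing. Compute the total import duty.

$319,889.31

Line 1 (G-414, Bralica, 1,342 kg, $286,771.98):
Base rate for G-414 is 16% + $1.17/kg.
Additional duty on G-414 from Bralica: +4.7%. Applied ad valorem rate: 16% + 4.7% = 20.7%.
Duty = $286,771.98 × 20.7% + 1,342 × $1.17 = $60,931.94.
Line 2 (N-108, Bralica, 2,552 units, $434,784.24):
Base rate for N-108 is 14%.
Additional duty on N-108 from Bralica: +44.2%. Applied ad valorem rate: 14% + 44.2% = 58.2%.
Duty = $434,784.24 × 58.2% = $253,044.43.
Line 3 (R-443, Talesta, 1,023 units, $234,952.41):
Base rate for R-443 is $5.78/unit.
R-443 has an FTA preferential rate, but origin Talesta is not Ororia; base rate stands.
Duty = 1,023 × $5.78 = $5,912.94.
Total = $60,931.94 + $253,044.43 + $5,912.94 = $319,889.31.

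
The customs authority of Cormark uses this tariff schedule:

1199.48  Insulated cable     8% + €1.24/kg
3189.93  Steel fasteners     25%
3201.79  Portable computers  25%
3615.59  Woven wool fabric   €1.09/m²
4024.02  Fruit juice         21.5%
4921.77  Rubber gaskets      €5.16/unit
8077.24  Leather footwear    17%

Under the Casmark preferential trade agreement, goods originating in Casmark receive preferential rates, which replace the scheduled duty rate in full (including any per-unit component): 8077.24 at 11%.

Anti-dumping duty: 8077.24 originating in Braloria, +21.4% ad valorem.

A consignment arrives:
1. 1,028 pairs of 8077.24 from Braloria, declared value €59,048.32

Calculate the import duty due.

Line 1 (8077.24, Braloria, 1,028 pairs, €59,048.32):
Base rate for 8077.24 is 17%.
8077.24 has an FTA preferential rate, but origin Braloria is not Casmark; base rate stands.
Additional duty on 8077.24 from Braloria: +21.4%. Applied ad valorem rate: 17% + 21.4% = 38.4%.
Duty = €59,048.32 × 38.4% = €22,674.55.

€22,674.55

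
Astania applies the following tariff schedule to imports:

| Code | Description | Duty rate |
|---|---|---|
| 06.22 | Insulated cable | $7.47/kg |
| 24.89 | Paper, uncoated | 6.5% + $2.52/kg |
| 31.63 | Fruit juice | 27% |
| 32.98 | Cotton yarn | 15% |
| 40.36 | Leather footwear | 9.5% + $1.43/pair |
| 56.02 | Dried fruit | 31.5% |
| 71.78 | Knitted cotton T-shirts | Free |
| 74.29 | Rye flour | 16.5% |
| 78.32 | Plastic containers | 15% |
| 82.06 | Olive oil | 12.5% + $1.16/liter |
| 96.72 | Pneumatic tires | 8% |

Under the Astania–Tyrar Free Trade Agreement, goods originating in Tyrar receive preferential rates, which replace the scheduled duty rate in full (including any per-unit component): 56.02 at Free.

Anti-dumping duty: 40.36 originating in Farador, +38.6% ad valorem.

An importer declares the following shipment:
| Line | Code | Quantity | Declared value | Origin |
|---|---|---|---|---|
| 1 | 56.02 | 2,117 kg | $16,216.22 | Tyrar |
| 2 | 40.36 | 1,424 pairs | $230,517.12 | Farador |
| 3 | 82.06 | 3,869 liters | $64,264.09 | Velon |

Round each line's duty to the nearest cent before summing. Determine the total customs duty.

$125,436.10

Line 1 (56.02, Tyrar, 2,117 kg, $16,216.22):
Base rate for 56.02 is 31.5%.
Origin Tyrar qualifies under the Astania–Tyrar agreement and 56.02 is covered: preferential rate Free applies instead.
Duty = $16,216.22 × 0% = $0.00.
Line 2 (40.36, Farador, 1,424 pairs, $230,517.12):
Base rate for 40.36 is 9.5% + $1.43/pair.
Additional duty on 40.36 from Farador: +38.6%. Applied ad valorem rate: 9.5% + 38.6% = 48.1%.
Duty = $230,517.12 × 48.1% + 1,424 × $1.43 = $112,915.05.
Line 3 (82.06, Velon, 3,869 liters, $64,264.09):
Base rate for 82.06 is 12.5% + $1.16/liter.
Duty = $64,264.09 × 12.5% + 3,869 × $1.16 = $12,521.05.
Total = $0.00 + $112,915.05 + $12,521.05 = $125,436.10.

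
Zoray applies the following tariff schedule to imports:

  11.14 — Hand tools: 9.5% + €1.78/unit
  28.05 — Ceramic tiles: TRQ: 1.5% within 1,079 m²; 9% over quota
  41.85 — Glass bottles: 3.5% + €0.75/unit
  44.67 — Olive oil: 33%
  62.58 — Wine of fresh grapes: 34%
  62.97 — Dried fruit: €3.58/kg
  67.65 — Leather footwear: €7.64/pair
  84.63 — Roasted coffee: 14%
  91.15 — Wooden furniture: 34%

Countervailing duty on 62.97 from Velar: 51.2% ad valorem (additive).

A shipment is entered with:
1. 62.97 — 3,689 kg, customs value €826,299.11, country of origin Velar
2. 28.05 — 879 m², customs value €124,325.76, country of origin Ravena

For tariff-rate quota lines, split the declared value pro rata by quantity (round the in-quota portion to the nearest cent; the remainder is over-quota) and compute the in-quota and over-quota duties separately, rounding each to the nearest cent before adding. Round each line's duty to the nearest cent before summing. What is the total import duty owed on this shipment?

Line 1 (62.97, Velar, 3,689 kg, €826,299.11):
Base rate for 62.97 is €3.58/kg.
Additional duty on 62.97 from Velar: +51.2% ad valorem. Applied ad valorem rate = 51.2%.
Duty = €826,299.11 × 51.2% + 3,689 × €3.58 = €436,271.76.
Line 2 (28.05, Ravena, 879 m², €124,325.76):
Code 28.05 is under a tariff-rate quota (threshold 1,079 m²). Quantity 879 m² is within the quota, so the in-quota rate 1.5% applies to the full value.
Duty = €124,325.76 × 1.5% = €1,864.89.
Total = €436,271.76 + €1,864.89 = €438,136.65.

€438,136.65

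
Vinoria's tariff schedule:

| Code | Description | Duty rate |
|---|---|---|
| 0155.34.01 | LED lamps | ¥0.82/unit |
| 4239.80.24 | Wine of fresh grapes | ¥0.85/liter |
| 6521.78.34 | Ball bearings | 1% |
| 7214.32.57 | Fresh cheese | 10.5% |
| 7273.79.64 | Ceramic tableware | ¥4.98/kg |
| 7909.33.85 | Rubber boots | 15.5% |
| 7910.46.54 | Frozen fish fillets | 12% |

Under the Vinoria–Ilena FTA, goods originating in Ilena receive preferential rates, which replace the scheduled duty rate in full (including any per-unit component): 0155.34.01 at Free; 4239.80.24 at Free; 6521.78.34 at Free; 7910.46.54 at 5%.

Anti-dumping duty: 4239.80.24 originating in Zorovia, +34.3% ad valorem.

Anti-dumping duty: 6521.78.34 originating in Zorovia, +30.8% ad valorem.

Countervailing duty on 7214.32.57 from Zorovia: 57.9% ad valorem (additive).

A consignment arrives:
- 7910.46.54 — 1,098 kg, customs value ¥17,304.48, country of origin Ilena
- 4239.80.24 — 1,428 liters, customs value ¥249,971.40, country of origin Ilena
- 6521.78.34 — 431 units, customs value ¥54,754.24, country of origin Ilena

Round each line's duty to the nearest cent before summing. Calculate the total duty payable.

Line 1 (7910.46.54, Ilena, 1,098 kg, ¥17,304.48):
Base rate for 7910.46.54 is 12%.
Origin Ilena qualifies under the Vinoria–Ilena agreement and 7910.46.54 is covered: preferential rate 5% applies instead.
Duty = ¥17,304.48 × 5% = ¥865.22.
Line 2 (4239.80.24, Ilena, 1,428 liters, ¥249,971.40):
Base rate for 4239.80.24 is ¥0.85/liter.
Origin Ilena qualifies under the Vinoria–Ilena agreement and 4239.80.24 is covered: preferential rate Free applies instead.
The additional-duty order on 4239.80.24 targets Zorovia, not Ilena; it does not apply.
Duty = ¥249,971.40 × 0% = ¥0.00.
Line 3 (6521.78.34, Ilena, 431 units, ¥54,754.24):
Base rate for 6521.78.34 is 1%.
Origin Ilena qualifies under the Vinoria–Ilena agreement and 6521.78.34 is covered: preferential rate Free applies instead.
The additional-duty order on 6521.78.34 targets Zorovia, not Ilena; it does not apply.
Duty = ¥54,754.24 × 0% = ¥0.00.
Total = ¥865.22 + ¥0.00 + ¥0.00 = ¥865.22.

¥865.22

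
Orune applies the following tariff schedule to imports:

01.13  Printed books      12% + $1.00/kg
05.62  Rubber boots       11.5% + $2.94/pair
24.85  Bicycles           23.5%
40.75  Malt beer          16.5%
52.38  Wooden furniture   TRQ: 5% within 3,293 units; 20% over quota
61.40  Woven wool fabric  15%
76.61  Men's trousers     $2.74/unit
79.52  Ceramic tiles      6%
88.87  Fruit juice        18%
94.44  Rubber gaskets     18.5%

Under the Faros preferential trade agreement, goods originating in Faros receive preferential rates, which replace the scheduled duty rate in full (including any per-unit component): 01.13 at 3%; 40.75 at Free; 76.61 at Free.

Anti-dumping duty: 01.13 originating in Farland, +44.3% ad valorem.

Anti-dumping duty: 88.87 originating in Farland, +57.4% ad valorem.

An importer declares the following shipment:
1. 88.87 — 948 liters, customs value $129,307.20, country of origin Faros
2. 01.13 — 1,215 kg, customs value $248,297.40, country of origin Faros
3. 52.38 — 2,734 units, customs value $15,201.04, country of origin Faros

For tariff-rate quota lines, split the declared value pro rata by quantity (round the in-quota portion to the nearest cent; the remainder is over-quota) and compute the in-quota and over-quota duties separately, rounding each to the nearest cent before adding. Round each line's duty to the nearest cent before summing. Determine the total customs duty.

Line 1 (88.87, Faros, 948 liters, $129,307.20):
Base rate for 88.87 is 18%.
Origin Faros is the FTA partner but 88.87 is not on the preference list; base rate stands.
The additional-duty order on 88.87 targets Farland, not Faros; it does not apply.
Duty = $129,307.20 × 18% = $23,275.30.
Line 2 (01.13, Faros, 1,215 kg, $248,297.40):
Base rate for 01.13 is 12% + $1.00/kg.
Origin Faros qualifies under the Orune–Faros agreement and 01.13 is covered: preferential rate 3% applies instead.
The additional-duty order on 01.13 targets Farland, not Faros; it does not apply.
Duty = $248,297.40 × 3% = $7,448.92.
Line 3 (52.38, Faros, 2,734 units, $15,201.04):
Code 52.38 is under a tariff-rate quota (threshold 3,293 units). Quantity 2,734 units is within the quota, so the in-quota rate 5% applies to the full value.
Duty = $15,201.04 × 5% = $760.05.
Total = $23,275.30 + $7,448.92 + $760.05 = $31,484.27.

$31,484.27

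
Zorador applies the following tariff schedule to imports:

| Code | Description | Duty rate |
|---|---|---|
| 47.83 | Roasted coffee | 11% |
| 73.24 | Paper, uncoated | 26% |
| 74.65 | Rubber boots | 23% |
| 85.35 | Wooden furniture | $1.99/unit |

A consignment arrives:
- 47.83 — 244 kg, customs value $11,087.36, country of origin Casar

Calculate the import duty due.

Line 1 (47.83, Casar, 244 kg, $11,087.36):
Base rate for 47.83 is 11%.
Duty = $11,087.36 × 11% = $1,219.61.

$1,219.61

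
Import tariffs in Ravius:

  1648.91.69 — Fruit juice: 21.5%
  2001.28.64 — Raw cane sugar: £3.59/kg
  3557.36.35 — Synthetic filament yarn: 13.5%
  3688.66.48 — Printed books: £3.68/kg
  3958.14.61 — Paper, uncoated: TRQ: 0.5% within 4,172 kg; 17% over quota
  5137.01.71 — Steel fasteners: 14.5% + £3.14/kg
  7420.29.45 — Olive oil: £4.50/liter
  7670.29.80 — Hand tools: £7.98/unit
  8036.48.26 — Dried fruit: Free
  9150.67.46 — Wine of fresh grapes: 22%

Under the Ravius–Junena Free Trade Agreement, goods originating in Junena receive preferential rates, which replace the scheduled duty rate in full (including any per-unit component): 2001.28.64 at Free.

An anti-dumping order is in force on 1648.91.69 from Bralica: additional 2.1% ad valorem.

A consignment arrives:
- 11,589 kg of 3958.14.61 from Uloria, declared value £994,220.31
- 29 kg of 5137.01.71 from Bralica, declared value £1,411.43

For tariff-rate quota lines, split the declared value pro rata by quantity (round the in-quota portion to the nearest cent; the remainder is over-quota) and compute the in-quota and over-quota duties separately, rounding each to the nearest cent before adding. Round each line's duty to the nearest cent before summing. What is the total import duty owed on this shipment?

Line 1 (3958.14.61, Uloria, 11,589 kg, £994,220.31):
Code 3958.14.61 is under a tariff-rate quota (threshold 4,172 kg). In-quota: 4,172 kg at 0.5%; over-quota: 7,417 kg at 17%.
Pro-rata value split: in-quota = £994,220.31 × 4,172/11,589 = £357,915.88; over-quota = £994,220.31 − £357,915.88 = £636,304.43.
In-quota duty = £357,915.88 × 0.5% = £1,789.58. Over-quota duty = £636,304.43 × 17% = £108,171.75.
Line duty = £1,789.58 + £108,171.75 = £109,961.33.
Line 2 (5137.01.71, Bralica, 29 kg, £1,411.43):
Base rate for 5137.01.71 is 14.5% + £3.14/kg.
Duty = £1,411.43 × 14.5% + 29 × £3.14 = £295.72.
Total = £109,961.33 + £295.72 = £110,257.05.

£110,257.05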